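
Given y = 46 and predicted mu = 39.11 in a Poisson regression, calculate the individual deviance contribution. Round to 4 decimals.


y/mu = 46/39.11 = 1.176170 (approx.), and ln(46/39.11) = 0.162263.
y * ln(y/mu) = 46 * 0.162263 = 7.464098.
y - mu = 6.89.
D = 2 * (7.464098 - 6.89) = 1.148196, which rounds to 1.1482.

1.1482


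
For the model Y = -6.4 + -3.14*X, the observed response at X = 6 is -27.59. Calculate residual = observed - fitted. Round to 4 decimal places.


Fitted value at X = 6 is yhat = -6.4 + -3.14*6 = -25.2400.
Residual = -27.59 - -25.2400 = -2.3500.

-2.3500


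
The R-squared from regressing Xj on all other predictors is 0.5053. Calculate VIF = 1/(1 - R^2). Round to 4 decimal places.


Using VIF = 1/(1 - R^2_j):
1 - 0.5053 = 0.4947.
VIF = 2.0214.

2.0214


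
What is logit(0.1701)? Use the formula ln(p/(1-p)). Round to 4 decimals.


1 - p = 0.8299.
p/(1-p) = 0.2050.
logit = ln(0.2050) = -1.5849.

-1.5849


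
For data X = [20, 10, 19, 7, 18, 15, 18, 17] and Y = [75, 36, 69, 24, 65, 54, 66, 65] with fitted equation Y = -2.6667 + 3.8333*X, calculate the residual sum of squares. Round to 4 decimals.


Predicted values from Y = -2.6667 + 3.8333*X.
Residuals: [1.0007, 0.3337, -1.1660, -0.1664, -1.3327, -0.8328, -0.3327, 2.5006].
SSres = 11.3333.

11.3333


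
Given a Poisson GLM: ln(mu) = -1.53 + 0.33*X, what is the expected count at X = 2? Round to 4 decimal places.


eta = -1.53 + 0.33 * 2 = -0.8700.
mu = exp(-0.8700) = 0.4190.

0.4190


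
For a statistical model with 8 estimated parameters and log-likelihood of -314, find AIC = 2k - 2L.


AIC = 2k - 2*loglik = 2(8) - 2(-314).
= 16 + 628 = 644.

644


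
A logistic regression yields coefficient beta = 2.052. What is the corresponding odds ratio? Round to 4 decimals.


Odds ratio = exp(beta) = exp(2.052).
= 7.7835.

7.7835


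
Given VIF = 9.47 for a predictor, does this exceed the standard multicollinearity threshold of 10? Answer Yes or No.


Check: VIF = 9.47 vs threshold = 10.
Since 9.47 < 10, the answer is No.

No


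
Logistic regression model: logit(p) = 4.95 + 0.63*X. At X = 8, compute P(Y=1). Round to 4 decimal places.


Compute z = 4.95 + (0.63)(8) = 9.9900.
exp(-z) = 0.0000.
P = 1/(1 + 0.0000) = 1.0000.

1.0000


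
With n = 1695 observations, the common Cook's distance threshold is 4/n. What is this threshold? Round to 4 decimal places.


Cook's distance cutoff = 4/n = 4/1695.
= 0.0024.

0.0024


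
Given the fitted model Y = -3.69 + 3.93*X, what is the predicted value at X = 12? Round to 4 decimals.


Plug X = 12 into Y = -3.69 + 3.93*X:
Y = -3.69 + 47.1600 = 43.4700.

43.4700


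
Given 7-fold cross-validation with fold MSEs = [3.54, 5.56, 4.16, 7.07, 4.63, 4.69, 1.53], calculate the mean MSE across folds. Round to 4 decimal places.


Add all fold MSEs: 31.1800.
Divide by k = 7: 31.1800/7 = 4.4543.

4.4543


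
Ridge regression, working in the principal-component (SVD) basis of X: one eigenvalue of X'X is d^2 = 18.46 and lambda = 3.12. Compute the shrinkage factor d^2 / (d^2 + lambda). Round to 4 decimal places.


Compute the denominator: 18.46 + 3.12 = 21.5800.
Shrinkage factor = 18.46 / 21.5800 = 0.8554.

0.8554


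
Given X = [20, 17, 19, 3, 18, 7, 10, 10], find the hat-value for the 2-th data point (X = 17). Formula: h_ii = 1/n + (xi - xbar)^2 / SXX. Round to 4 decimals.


Mean of X: xbar = 13.0000.
SXX = 280.0000.
For X = 17: h = 1/8 + (17 - 13.0000)^2/280.0000 = 0.1821.

0.1821


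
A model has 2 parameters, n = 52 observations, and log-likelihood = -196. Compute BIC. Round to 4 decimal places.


Compute k*ln(n) = 2*ln(52) = 2*3.951244 = 7.902488.
Then -2*loglik = 392.
BIC = 7.902488 + 392 = 399.902488, which rounds to 399.9025.

399.9025


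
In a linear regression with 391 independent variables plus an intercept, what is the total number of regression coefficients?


Each predictor gets one coefficient, plus one intercept.
Total parameters = 391 + 1 = 392.

392


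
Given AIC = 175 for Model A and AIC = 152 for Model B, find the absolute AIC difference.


|AIC_A - AIC_B| = |175 - 152| = 23.
Model B is preferred (lower AIC).

23


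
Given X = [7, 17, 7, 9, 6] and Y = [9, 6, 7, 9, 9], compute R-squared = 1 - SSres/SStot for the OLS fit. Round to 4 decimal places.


Fit the OLS line: b0 = 10.1634, b1 = -0.2351.
SSres = 3.5322.
SStot = 8.0000.
R^2 = 1 - 3.5322/8.0000 = 0.5585.

0.5585


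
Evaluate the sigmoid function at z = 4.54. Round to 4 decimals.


Compute exp(-4.5400) = 0.0107.
Sigmoid = 1 / (1 + 0.0107) = 1 / 1.0107 = 0.9894.

0.9894


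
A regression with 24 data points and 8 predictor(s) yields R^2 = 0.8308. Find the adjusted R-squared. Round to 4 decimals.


Adjusted R^2 = 1 - (1 - R^2) * (n-1)/(n-p-1).
(1 - R^2) = 0.1692.
(n-1)/(n-p-1) = 23/15.
(1 - R^2) * (n-1) = 0.1692 * 23 = 3.8916.
Divide by (n-p-1): 3.8916 / 15 = 0.2594.
Adj R^2 = 1 - 0.2594 = 0.7406.

0.7406


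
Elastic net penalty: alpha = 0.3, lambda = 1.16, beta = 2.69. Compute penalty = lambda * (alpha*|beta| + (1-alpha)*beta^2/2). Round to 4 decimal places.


L1 component = 0.3 * |2.69| = 0.8070.
L2 component = 0.7 * 2.69^2 / 2 = 2.5326.
Penalty = 1.16 * (0.8070 + 2.5326) = 1.16 * 3.3396 = 3.8740.

3.8740


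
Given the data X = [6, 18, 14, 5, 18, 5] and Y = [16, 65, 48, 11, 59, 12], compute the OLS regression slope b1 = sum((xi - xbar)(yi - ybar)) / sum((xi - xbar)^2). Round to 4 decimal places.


First compute the means: xbar = 11.0000, ybar = 35.1667.
Then S_xx = sum((xi - xbar)^2) = 204.0000.
S_xy = sum((xi - xbar)(yi - ybar)) = 794.0000.
b1 = S_xy / S_xx = 794.0000 / 204.0000 = 3.8922.

3.8922


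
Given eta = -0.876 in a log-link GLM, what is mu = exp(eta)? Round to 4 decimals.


Apply the inverse link:
mu = e^-0.876 = 0.4164.

0.4164


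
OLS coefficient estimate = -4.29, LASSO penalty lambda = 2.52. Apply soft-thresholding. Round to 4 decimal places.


Check: |-4.29| = 4.29 vs lambda = 2.52.
Since |beta| > lambda, coefficient = sign(beta)*(|beta| - lambda) = -1.7700.
Soft-thresholded coefficient = -1.7700.

-1.7700


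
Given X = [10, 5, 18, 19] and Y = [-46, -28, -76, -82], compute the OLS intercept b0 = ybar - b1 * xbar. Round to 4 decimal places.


Compute b1 = -3.8060 from the OLS formula.
With xbar = 13.0000 and ybar = -58.0000, the intercept is:
b0 = -58.0000 - -3.8060 * 13.0000 = -8.5224.

-8.5224


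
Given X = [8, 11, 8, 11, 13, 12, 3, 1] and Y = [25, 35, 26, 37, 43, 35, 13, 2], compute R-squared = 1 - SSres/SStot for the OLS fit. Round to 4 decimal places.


The fitted line is Y = 0.8986 + 3.1166*X.
SSres = 29.0825, SStot = 1310.0000.
R^2 = 1 - SSres/SStot = 0.9778.

0.9778


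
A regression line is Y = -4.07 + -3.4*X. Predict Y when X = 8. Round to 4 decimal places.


Plug X = 8 into Y = -4.07 + -3.4*X:
Y = -4.07 + -27.2000 = -31.2700.

-31.2700


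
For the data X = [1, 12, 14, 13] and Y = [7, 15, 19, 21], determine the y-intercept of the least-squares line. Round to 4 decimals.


Compute b1 = 0.9636 from the OLS formula.
With xbar = 10.0000 and ybar = 15.5000, the intercept is:
b0 = 15.5000 - 0.9636 * 10.0000 = 5.8636.

5.8636


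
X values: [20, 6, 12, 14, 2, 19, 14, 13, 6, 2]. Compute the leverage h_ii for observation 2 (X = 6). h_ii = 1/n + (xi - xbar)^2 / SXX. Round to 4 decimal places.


n = 10, xbar = 10.8000.
SXX = sum((xi - xbar)^2) = 379.6000.
h = 1/10 + (6 - 10.8000)^2 / 379.6000 = 0.1607.

0.1607


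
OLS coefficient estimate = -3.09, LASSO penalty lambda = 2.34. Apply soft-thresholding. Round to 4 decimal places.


Absolute value: |-3.09| = 3.09.
Compare to lambda = 2.34.
Since |beta| > lambda, coefficient = sign(beta)*(|beta| - lambda) = -0.7500.

-0.7500


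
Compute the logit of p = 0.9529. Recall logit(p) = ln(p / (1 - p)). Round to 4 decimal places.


1 - p = 0.0471.
p/(1-p) = 20.2314.
logit = ln(20.2314) = 3.0072.

3.0072


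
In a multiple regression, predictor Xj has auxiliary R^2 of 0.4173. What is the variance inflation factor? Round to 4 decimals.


Using VIF = 1/(1 - R^2_j):
1 - 0.4173 = 0.5827.
VIF = 1.7161.

1.7161


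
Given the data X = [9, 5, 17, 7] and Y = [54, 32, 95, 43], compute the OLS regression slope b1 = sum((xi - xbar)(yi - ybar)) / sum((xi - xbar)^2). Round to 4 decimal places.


First compute the means: xbar = 9.5000, ybar = 56.0000.
Then S_xx = sum((xi - xbar)^2) = 83.0000.
S_xy = sum((xi - xbar)(yi - ybar)) = 434.0000.
b1 = S_xy / S_xx = 434.0000 / 83.0000 = 5.2289.

5.2289


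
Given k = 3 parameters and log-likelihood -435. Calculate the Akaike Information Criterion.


AIC = 2k - 2*loglik = 2(3) - 2(-435).
= 6 + 870 = 876.

876


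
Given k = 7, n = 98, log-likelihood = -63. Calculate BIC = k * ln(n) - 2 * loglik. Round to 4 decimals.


Compute k*ln(n) = 7*ln(98) = 7*4.584967 = 32.094769.
Then -2*loglik = 126.
BIC = 32.094769 + 126 = 158.094769, which rounds to 158.0948.

158.0948


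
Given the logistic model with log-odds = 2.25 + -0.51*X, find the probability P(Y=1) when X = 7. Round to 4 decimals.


Linear predictor: z = 2.25 + -0.51 * 7 = -1.3200.
P = 1/(1 + exp(1.3200)) = 1/(1 + 3.7434) = 0.2108.

0.2108


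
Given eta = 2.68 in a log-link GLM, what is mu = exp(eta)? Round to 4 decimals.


mu = exp(eta) = exp(2.68).
= 14.5851.

14.5851


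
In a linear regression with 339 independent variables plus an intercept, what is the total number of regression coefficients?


Total coefficients = number of predictors + 1 (for the intercept).
= 339 + 1 = 340.

340


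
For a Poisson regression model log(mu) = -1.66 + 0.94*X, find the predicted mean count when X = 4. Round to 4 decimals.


Compute eta = -1.66 + 0.94 * 4 = 2.1000.
Apply inverse link: mu = e^2.1000 = 8.1662.

8.1662


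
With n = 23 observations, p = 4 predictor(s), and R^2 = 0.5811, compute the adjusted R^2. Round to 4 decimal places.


Using the formula:
(1 - 0.5811) = 0.4189.
Multiply by 22/18: 0.4189 * 22 = 9.2158, then 9.2158 / 18 = 0.5120.
Adj R^2 = 1 - 0.5120 = 0.4880.

0.4880


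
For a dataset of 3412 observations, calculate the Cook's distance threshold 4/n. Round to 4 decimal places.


Cook's distance cutoff = 4/n = 4/3412.
= 0.0012.

0.0012


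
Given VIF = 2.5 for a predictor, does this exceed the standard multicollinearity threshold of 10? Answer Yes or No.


Compare VIF = 2.5 to the threshold of 10.
2.5 < 10, so the answer is No.

No


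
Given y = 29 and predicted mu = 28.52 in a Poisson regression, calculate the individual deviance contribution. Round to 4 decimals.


First: ln(29/28.52) = 0.016690.
Then: 29 * 0.016690 = 0.484010.
y - mu = 29 - 28.52 = 0.48.
D = 2(0.484010 - 0.48) = 0.008020, which rounds to 0.0080.

0.0080


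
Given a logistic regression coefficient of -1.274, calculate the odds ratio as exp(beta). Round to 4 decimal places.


exp(-1.274) = 0.2797.
So the odds ratio is 0.2797.

0.2797


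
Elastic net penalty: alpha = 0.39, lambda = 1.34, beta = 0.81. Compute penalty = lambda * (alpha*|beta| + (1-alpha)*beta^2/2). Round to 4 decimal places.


Compute:
L1 = 0.39 * 0.81 = 0.3159.
L2 = 0.61 * 0.81^2 / 2 = 0.2001.
Penalty = 1.34 * (0.3159 + 0.2001) = 0.6915.

0.6915


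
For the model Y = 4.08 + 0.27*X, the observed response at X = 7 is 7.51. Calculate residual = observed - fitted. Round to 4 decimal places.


Fitted value at X = 7 is yhat = 4.08 + 0.27*7 = 5.9700.
Residual = 7.51 - 5.9700 = 1.5400.

1.5400


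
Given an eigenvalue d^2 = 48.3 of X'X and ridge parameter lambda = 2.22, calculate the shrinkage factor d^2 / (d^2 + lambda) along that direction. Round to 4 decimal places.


Denominator = d^2 + lambda = 48.3 + 2.22 = 50.5200.
Shrinkage = 48.3 / 50.5200 = 0.9561.

0.9561


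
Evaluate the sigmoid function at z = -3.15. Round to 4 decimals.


Compute exp(3.1500) = 23.3361.
Sigmoid = 1 / (1 + 23.3361) = 1 / 24.3361 = 0.0411.

0.0411


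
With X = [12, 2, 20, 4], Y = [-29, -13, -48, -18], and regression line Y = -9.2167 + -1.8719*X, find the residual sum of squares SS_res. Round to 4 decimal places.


For each point, residual = actual - predicted.
Residuals: [2.6795, -0.0395, -1.3453, -1.2957].
Sum of squared residuals = 10.6700.

10.6700


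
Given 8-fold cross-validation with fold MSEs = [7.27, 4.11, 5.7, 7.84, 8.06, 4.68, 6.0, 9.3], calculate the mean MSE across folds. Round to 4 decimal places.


Add all fold MSEs: 52.9600.
Divide by k = 8: 52.9600/8 = 6.6200.

6.6200


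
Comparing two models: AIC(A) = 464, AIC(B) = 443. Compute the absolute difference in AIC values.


Compute |464 - 443| = 21.
Model B has the smaller AIC.

21


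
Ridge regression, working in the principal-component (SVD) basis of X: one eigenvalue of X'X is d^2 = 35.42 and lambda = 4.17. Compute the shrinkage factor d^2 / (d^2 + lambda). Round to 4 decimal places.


d^2 + lambda = 35.42 + 4.17 = 39.5900.
Shrinkage factor = 35.42/39.5900 = 0.8947.

0.8947


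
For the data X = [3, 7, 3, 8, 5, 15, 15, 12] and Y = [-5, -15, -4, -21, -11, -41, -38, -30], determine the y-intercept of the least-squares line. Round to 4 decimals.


First find the slope: b1 = -2.8924.
Means: xbar = 8.5000, ybar = -20.6250.
b0 = ybar - b1 * xbar = -20.6250 - -2.8924 * 8.5000 = 3.9608.

3.9608


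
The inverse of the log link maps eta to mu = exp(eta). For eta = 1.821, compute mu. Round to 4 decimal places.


mu = exp(eta) = exp(1.821).
= 6.1780.

6.1780


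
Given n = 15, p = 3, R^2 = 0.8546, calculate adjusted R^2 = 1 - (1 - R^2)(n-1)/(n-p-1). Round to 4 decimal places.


Adjusted R^2 = 1 - (1 - R^2) * (n-1)/(n-p-1).
(1 - R^2) = 0.1454.
(n-1)/(n-p-1) = 14/11.
(1 - R^2) * (n-1) = 0.1454 * 14 = 2.0356.
Divide by (n-p-1): 2.0356 / 11 = 0.1851.
Adj R^2 = 1 - 0.1851 = 0.8149.

0.8149


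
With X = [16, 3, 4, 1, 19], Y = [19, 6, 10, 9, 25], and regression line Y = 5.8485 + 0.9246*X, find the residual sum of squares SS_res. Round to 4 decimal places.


Compute predicted values, then residuals = yi - yhat_i.
Residuals: [-1.6421, -2.6223, 0.4531, 2.2269, 1.5841].
SSres = sum(residual^2) = 17.2467.

17.2467


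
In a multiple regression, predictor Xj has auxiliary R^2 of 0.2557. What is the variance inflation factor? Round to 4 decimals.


VIF = 1 / (1 - 0.2557).
= 1 / 0.7443 = 1.3435.

1.3435


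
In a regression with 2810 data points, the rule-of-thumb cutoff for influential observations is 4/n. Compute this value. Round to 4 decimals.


The threshold is 4/n.
4/2810 = 0.0014.

0.0014


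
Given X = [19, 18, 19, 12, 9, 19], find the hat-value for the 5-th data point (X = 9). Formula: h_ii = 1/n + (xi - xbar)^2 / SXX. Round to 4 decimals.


n = 6, xbar = 16.0000.
SXX = sum((xi - xbar)^2) = 96.0000.
h = 1/6 + (9 - 16.0000)^2 / 96.0000 = 0.6771.

0.6771


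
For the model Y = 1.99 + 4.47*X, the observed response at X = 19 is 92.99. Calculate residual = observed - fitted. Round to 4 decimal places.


Fitted value at X = 19 is yhat = 1.99 + 4.47*19 = 86.9200.
Residual = 92.99 - 86.9200 = 6.0700.

6.0700


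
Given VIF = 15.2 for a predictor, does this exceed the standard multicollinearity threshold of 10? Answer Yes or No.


Compare VIF = 15.2 to the threshold of 10.
15.2 >= 10, so the answer is Yes.

Yes


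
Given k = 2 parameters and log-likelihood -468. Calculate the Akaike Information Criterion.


AIC = 2k - 2*loglik = 2(2) - 2(-468).
= 4 + 936 = 940.

940


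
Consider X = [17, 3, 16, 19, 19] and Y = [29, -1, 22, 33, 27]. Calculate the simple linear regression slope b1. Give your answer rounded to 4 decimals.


First compute the means: xbar = 14.8000, ybar = 22.0000.
Then S_xx = sum((xi - xbar)^2) = 180.8000.
S_xy = sum((xi - xbar)(yi - ybar)) = 354.0000.
b1 = S_xy / S_xx = 354.0000 / 180.8000 = 1.9580.

1.9580


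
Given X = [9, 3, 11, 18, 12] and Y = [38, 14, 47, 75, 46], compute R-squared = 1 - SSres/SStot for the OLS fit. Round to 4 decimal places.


After computing the OLS fit (b0=1.4010, b1=4.0188):
SSres = 17.1587, SStot = 1910.0000.
R^2 = 1 - 17.1587/1910.0000 = 0.9910.

0.9910


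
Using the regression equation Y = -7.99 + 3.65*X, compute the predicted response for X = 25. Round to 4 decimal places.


Plug X = 25 into Y = -7.99 + 3.65*X:
Y = -7.99 + 91.2500 = 83.2600.

83.2600


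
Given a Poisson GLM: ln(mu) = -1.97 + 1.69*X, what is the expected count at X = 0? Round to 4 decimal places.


eta = -1.97 + 1.69 * 0 = -1.9700.
mu = exp(-1.9700) = 0.1395.

0.1395


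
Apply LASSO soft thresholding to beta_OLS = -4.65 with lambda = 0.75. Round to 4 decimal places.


Check: |-4.65| = 4.65 vs lambda = 0.75.
Since |beta| > lambda, coefficient = sign(beta)*(|beta| - lambda) = -3.9000.
Soft-thresholded coefficient = -3.9000.

-3.9000


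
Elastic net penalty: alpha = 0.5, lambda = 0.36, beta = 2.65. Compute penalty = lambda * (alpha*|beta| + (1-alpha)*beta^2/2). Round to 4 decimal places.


L1 component = 0.5 * |2.65| = 1.3250.
L2 component = 0.5 * 2.65^2 / 2 = 1.7556.
Penalty = 0.36 * (1.3250 + 1.7556) = 0.36 * 3.0806 = 1.1090.

1.1090


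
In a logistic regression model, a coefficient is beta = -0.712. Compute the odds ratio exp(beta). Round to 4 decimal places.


Odds ratio = exp(beta) = exp(-0.712).
= 0.4907.

0.4907


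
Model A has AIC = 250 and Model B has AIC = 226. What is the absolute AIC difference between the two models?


Absolute difference = |250 - 226| = 24.
The model with lower AIC (B) is preferred.

24


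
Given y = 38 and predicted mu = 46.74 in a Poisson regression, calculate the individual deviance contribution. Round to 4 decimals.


y/mu = 38/46.74 = 0.813008 (approx.), and ln(38/46.74) = -0.207014.
y * ln(y/mu) = 38 * -0.207014 = -7.866532.
y - mu = -8.74.
D = 2 * (-7.866532 - -8.74) = 1.746936, which rounds to 1.7469.

1.7469


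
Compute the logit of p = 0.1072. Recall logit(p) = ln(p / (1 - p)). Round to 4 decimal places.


1 - p = 0.8928.
p/(1-p) = 0.1201.
logit = ln(0.1201) = -2.1197.

-2.1197


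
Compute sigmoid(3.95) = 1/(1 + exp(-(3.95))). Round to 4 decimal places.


First, exp(-3.9500) = 0.0193.
Then sigma(z) = 1/(1 + 0.0193) = 0.9811.

0.9811


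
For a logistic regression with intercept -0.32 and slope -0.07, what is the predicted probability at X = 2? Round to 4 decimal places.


Linear predictor: z = -0.32 + -0.07 * 2 = -0.4600.
P = 1/(1 + exp(0.4600)) = 1/(1 + 1.5841) = 0.3870.

0.3870


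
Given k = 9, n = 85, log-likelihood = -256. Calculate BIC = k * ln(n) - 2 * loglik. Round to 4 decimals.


ln(85) = 4.442651.
k * ln(n) = 9 * 4.442651 = 39.983859.
-2L = 512.
BIC = 39.983859 + 512 = 551.983859, which rounds to 551.9839.

551.9839


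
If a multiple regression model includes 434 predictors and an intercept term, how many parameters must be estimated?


Each predictor gets one coefficient, plus one intercept.
Total parameters = 434 + 1 = 435.

435


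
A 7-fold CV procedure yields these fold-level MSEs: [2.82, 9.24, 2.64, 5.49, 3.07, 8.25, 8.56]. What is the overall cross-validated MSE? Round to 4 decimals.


Sum of fold MSEs = 40.0700.
Average = 40.0700 / 7 = 5.7243.

5.7243


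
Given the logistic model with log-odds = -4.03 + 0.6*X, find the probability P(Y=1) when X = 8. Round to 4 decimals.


z = -4.03 + 0.6 * 8 = 0.7700.
Sigmoid: P = 1 / (1 + exp(-0.7700)) = 0.6835.

0.6835


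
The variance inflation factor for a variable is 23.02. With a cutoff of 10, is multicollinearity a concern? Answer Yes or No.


The threshold is 10.
VIF = 23.02 is >= 10.
Multicollinearity indication: Yes.

Yes


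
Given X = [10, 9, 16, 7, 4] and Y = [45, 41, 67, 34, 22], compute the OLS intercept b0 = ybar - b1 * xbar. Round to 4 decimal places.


The slope is b1 = 3.7335.
Sample means are xbar = 9.2000 and ybar = 41.8000.
Intercept: b0 = 41.8000 - (3.7335)(9.2000) = 7.4518.

7.4518


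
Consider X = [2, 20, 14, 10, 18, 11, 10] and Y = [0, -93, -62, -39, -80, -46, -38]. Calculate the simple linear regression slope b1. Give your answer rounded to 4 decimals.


Calculate xbar = 12.1429, ybar = -51.1429.
S_xx = 212.8571, S_xy = -1096.8571.
Using b1 = S_xy / S_xx = -1096.8571 / 212.8571, we get b1 = -5.1530.

-5.1530


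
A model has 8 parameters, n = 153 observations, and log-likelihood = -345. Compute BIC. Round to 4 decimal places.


ln(153) = 5.030438.
k * ln(n) = 8 * 5.030438 = 40.243504.
-2L = 690.
BIC = 40.243504 + 690 = 730.243504, which rounds to 730.2435.

730.2435


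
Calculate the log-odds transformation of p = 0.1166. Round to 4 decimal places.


Compute the odds: 0.1166/0.8834 = 0.1320.
Take the natural log: ln(0.1320) = -2.0250.

-2.0250


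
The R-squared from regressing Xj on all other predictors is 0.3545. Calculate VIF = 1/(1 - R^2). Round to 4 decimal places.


Denominator: 1 - 0.3545 = 0.6455.
VIF = 1 / 0.6455 = 1.5492.

1.5492


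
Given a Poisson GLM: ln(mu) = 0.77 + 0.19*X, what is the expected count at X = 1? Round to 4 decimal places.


eta = 0.77 + 0.19 * 1 = 0.9600.
mu = exp(0.9600) = 2.6117.

2.6117


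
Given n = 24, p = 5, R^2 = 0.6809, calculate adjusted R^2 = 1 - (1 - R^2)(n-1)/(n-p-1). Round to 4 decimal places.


Plug in: Adj R^2 = 1 - (1 - 0.6809) * 23/18.
= 1 - 0.3191 * 23/18
= 1 - 7.3393 / 18
= 1 - 0.4077 = 0.5923.

0.5923


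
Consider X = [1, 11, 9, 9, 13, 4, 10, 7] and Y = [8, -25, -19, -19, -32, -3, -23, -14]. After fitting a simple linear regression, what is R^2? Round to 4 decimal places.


Fit the OLS line: b0 = 10.4646, b1 = -3.2925.
SSres = 3.8090.
SStot = 1152.8750.
R^2 = 1 - 3.8090/1152.8750 = 0.9967.

0.9967


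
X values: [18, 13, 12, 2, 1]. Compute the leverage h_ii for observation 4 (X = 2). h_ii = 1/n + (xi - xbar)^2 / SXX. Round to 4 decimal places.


Compute xbar = 9.2000 with n = 5 observations.
SXX = 218.8000.
Leverage = 1/5 + (2 - 9.2000)^2/218.8000 = 0.4369.

0.4369


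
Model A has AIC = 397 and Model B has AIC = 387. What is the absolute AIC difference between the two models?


Absolute difference = |397 - 387| = 10.
The model with lower AIC (B) is preferred.

10


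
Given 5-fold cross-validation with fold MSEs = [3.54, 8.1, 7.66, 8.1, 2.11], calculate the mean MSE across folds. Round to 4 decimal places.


Sum of fold MSEs = 29.5100.
Average = 29.5100 / 5 = 5.9020.

5.9020


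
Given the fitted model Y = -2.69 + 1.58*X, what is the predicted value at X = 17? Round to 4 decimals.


Substitute X = 17 into the equation:
Y = -2.69 + 1.58 * 17 = -2.69 + 26.8600 = 24.1700.

24.1700


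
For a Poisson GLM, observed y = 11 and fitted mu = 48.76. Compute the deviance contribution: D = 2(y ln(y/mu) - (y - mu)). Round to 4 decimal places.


Compute y*ln(y/mu) = 11*ln(11/48.76) = 11*-1.489015 = -16.379165.
y - mu = -37.76.
D = 2*(-16.379165 - (-37.76)) = 42.761670, which rounds to 42.7617.

42.7617


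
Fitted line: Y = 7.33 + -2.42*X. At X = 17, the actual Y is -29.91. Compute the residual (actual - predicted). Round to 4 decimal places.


Predicted = 7.33 + -2.42 * 17 = -33.8100.
Residual = -29.91 - -33.8100 = 3.9000.

3.9000


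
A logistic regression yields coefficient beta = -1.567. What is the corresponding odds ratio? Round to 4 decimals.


Odds ratio = exp(beta) = exp(-1.567).
= 0.2087.

0.2087


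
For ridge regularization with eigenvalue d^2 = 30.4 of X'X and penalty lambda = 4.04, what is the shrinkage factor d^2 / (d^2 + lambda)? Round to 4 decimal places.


d^2 + lambda = 30.4 + 4.04 = 34.4400.
Shrinkage factor = 30.4/34.4400 = 0.8827.

0.8827


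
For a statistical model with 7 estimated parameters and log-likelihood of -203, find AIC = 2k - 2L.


AIC = 2k - 2*loglik = 2(7) - 2(-203).
= 14 + 406 = 420.

420


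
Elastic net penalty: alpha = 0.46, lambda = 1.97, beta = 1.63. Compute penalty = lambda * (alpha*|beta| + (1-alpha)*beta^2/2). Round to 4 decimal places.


alpha * |beta| = 0.46 * 1.63 = 0.7498.
(1-alpha) * beta^2/2 = 0.54 * 2.6569/2 = 0.7174.
Total = 1.97 * (0.7498 + 0.7174) = 2.8903.

2.8903


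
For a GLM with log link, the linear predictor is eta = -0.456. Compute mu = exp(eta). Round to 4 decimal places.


The inverse log link gives:
mu = exp(-0.456) = 0.6338.

0.6338


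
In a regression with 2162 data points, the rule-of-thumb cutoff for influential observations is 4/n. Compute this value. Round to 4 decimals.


Using the rule of thumb:
Threshold = 4 / 2162 = 0.0019.

0.0019


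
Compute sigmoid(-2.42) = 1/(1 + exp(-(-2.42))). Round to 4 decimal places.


exp(2.4200) = 11.2459.
1 + exp(-z) = 12.2459.
sigmoid = 1/12.2459 = 0.0817.

0.0817


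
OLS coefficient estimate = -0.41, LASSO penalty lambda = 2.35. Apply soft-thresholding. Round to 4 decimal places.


Absolute value: |-0.41| = 0.41.
Compare to lambda = 2.35.
Since |beta| <= lambda, the coefficient is set to 0.

0.0000


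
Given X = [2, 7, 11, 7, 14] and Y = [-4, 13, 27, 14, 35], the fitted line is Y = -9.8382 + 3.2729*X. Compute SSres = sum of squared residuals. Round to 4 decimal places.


Predicted values from Y = -9.8382 + 3.2729*X.
Residuals: [-0.7076, -0.0721, 0.8363, 0.9279, -0.9824].
SSres = 3.0314.

3.0314


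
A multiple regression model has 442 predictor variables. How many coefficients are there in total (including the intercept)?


Including the intercept, the model has 442 predictor coefficients + 1 intercept.
Total = 443.

443


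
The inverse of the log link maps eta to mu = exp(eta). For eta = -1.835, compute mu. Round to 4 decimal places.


The inverse log link gives:
mu = exp(-1.835) = 0.1596.

0.1596


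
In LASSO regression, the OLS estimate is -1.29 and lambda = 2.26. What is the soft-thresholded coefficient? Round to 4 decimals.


Check: |-1.29| = 1.29 vs lambda = 2.26.
Since |beta| <= lambda, the coefficient is set to 0.
Soft-thresholded coefficient = 0.0000.

0.0000


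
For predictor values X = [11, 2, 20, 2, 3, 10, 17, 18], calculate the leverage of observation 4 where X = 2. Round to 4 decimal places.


Mean of X: xbar = 10.3750.
SXX = 389.8750.
For X = 2: h = 1/8 + (2 - 10.3750)^2/389.8750 = 0.3049.

0.3049


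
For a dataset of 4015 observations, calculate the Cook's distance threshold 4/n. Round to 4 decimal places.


The threshold is 4/n.
4/4015 = 0.0010.

0.0010


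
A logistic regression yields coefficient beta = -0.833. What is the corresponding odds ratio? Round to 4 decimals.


exp(-0.833) = 0.4347.
So the odds ratio is 0.4347.

0.4347


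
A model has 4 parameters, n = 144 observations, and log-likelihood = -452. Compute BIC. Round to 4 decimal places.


k * ln(n) = 4 * ln(144) = 4 * 4.969813 = 19.879252.
-2 * loglik = -2 * (-452) = 904.
BIC = 19.879252 + 904 = 923.879252, which rounds to 923.8793.

923.8793


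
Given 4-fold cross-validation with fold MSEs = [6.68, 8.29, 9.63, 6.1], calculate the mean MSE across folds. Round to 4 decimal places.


Total MSE across folds = 30.7000.
CV-MSE = 30.7000/4 = 7.6750.

7.6750


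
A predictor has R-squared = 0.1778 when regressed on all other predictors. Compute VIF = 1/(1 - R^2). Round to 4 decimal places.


Using VIF = 1/(1 - R^2_j):
1 - 0.1778 = 0.8222.
VIF = 1.2162.

1.2162


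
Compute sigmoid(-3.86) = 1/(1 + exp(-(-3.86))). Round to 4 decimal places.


Compute exp(3.8600) = 47.4654.
Sigmoid = 1 / (1 + 47.4654) = 1 / 48.4654 = 0.0206.

0.0206


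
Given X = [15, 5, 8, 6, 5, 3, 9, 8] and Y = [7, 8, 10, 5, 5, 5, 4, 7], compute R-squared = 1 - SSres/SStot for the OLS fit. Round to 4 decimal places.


The fitted line is Y = 5.5206 + 0.1158*X.
SSres = 26.6152, SStot = 27.8750.
R^2 = 1 - SSres/SStot = 0.0452.

0.0452


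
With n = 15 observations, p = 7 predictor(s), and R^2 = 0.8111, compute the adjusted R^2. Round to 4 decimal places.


Plug in: Adj R^2 = 1 - (1 - 0.8111) * 14/7.
= 1 - 0.1889 * 14/7
= 1 - 2.6446 / 7
= 1 - 0.3778 = 0.6222.

0.6222


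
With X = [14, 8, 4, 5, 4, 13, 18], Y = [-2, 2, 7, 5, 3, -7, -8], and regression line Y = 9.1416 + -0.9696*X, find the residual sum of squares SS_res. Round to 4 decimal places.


Compute predicted values, then residuals = yi - yhat_i.
Residuals: [2.4328, 0.6152, 1.7368, 0.7064, -2.2632, -3.5368, 0.3112].
SSres = sum(residual^2) = 27.5403.

27.5403


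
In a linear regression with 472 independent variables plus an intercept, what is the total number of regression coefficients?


Each predictor gets one coefficient, plus one intercept.
Total parameters = 472 + 1 = 473.

473


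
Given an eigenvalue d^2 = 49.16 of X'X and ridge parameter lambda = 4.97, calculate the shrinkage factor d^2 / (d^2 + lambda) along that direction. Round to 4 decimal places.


d^2 + lambda = 49.16 + 4.97 = 54.1300.
Shrinkage factor = 49.16/54.1300 = 0.9082.

0.9082


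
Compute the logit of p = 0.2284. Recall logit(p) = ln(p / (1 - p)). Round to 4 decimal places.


1 - p = 0.7716.
p/(1-p) = 0.2960.
logit = ln(0.2960) = -1.2174.

-1.2174


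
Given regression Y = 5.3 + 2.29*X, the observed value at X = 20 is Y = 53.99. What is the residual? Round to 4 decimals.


Fitted value at X = 20 is yhat = 5.3 + 2.29*20 = 51.1000.
Residual = 53.99 - 51.1000 = 2.8900.

2.8900


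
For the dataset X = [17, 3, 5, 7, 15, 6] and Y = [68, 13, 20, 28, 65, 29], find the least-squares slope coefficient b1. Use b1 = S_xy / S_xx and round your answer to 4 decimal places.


The sample means are xbar = 8.8333 and ybar = 37.1667.
Compute S_xx = 164.8333 and S_xy = 670.1667.
Slope b1 = S_xy / S_xx = 670.1667 / 164.8333 = 4.0657.

4.0657


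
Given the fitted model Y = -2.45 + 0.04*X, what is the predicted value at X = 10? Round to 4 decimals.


Substitute X = 10 into the equation:
Y = -2.45 + 0.04 * 10 = -2.45 + 0.4000 = -2.0500.

-2.0500


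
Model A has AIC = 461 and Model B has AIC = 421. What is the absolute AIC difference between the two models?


|AIC_A - AIC_B| = |461 - 421| = 40.
Model B is preferred (lower AIC).

40


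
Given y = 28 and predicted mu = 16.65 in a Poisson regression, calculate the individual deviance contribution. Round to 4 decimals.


Compute y*ln(y/mu) = 28*ln(28/16.65) = 28*0.519794 = 14.554232.
y - mu = 11.35.
D = 2*(14.554232 - (11.35)) = 6.408464, which rounds to 6.4085.

6.4085


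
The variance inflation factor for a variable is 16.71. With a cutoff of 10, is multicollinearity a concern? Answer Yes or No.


The threshold is 10.
VIF = 16.71 is >= 10.
Multicollinearity indication: Yes.

Yes


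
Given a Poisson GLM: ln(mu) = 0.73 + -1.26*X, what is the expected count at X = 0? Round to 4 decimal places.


eta = 0.73 + -1.26 * 0 = 0.7300.
mu = exp(0.7300) = 2.0751.

2.0751


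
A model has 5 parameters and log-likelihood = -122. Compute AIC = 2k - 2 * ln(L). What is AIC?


Compute:
2k = 2*5 = 10.
-2*loglik = -2*(-122) = 244.
AIC = 10 + 244 = 254.

254


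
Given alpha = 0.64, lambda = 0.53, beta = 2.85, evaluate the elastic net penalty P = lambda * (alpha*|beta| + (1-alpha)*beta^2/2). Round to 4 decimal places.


Compute:
L1 = 0.64 * 2.85 = 1.8240.
L2 = 0.36 * 2.85^2 / 2 = 1.4621.
Penalty = 0.53 * (1.8240 + 1.4621) = 1.7416.

1.7416


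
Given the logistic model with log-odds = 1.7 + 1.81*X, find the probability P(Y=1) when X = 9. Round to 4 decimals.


z = 1.7 + 1.81 * 9 = 17.9900.
Sigmoid: P = 1 / (1 + exp(-17.9900)) = 1.0000.

1.0000


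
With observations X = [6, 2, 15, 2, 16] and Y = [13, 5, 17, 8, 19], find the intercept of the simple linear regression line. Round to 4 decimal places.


Compute b1 = 0.8189 from the OLS formula.
With xbar = 8.2000 and ybar = 12.4000, the intercept is:
b0 = 12.4000 - 0.8189 * 8.2000 = 5.6854.

5.6854


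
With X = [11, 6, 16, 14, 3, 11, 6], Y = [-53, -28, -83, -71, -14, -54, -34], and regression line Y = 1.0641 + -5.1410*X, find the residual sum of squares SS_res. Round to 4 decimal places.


Predicted values from Y = 1.0641 + -5.1410*X.
Residuals: [2.4869, 1.7819, -1.8081, -0.0901, 0.3589, 1.4869, -4.2181].
SSres = 32.7692.

32.7692


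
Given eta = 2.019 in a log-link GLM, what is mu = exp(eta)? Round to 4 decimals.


Apply the inverse link:
mu = e^2.019 = 7.5308.

7.5308


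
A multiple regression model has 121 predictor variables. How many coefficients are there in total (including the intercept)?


Total coefficients = number of predictors + 1 (for the intercept).
= 121 + 1 = 122.

122


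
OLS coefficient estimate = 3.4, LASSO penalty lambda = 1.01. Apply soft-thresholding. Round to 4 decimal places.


Check: |3.4| = 3.4 vs lambda = 1.01.
Since |beta| > lambda, coefficient = sign(beta)*(|beta| - lambda) = 2.3900.
Soft-thresholded coefficient = 2.3900.

2.3900


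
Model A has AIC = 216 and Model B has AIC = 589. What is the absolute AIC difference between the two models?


|AIC_A - AIC_B| = |216 - 589| = 373.
Model A is preferred (lower AIC).

373


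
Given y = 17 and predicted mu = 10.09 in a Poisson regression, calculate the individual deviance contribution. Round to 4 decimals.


y/mu = 17/10.09 = 1.684836 (approx.), and ln(17/10.09) = 0.521669.
y * ln(y/mu) = 17 * 0.521669 = 8.868373.
y - mu = 6.91.
D = 2 * (8.868373 - 6.91) = 3.916746, which rounds to 3.9167.

3.9167


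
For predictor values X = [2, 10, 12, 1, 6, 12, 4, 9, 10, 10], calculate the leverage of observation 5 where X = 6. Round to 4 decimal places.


n = 10, xbar = 7.6000.
SXX = sum((xi - xbar)^2) = 148.4000.
h = 1/10 + (6 - 7.6000)^2 / 148.4000 = 0.1173.

0.1173


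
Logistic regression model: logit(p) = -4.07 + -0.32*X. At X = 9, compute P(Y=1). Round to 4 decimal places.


Linear predictor: z = -4.07 + -0.32 * 9 = -6.9500.
P = 1/(1 + exp(6.9500)) = 1/(1 + 1043.1497) = 0.0010.

0.0010


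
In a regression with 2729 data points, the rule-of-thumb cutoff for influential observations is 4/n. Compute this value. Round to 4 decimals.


Using the rule of thumb:
Threshold = 4 / 2729 = 0.0015.

0.0015


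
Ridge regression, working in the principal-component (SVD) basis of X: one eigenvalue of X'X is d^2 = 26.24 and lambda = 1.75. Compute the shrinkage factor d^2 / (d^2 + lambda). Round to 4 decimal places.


d^2 + lambda = 26.24 + 1.75 = 27.9900.
Shrinkage factor = 26.24/27.9900 = 0.9375.

0.9375


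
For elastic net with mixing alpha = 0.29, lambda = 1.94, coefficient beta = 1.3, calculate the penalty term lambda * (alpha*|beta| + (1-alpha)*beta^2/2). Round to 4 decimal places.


L1 component = 0.29 * |1.3| = 0.3770.
L2 component = 0.71 * 1.3^2 / 2 = 0.6000.
Penalty = 1.94 * (0.3770 + 0.6000) = 1.94 * 0.9770 = 1.8953.

1.8953


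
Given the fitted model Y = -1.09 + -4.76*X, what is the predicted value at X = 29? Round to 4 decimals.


Substitute X = 29 into the equation:
Y = -1.09 + -4.76 * 29 = -1.09 + -138.0400 = -139.1300.

-139.1300


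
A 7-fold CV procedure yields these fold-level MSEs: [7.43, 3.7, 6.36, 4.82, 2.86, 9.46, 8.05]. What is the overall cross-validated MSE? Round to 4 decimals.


Total MSE across folds = 42.6800.
CV-MSE = 42.6800/7 = 6.0971.

6.0971


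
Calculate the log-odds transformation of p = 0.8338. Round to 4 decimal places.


1 - p = 0.1662.
p/(1-p) = 5.0168.
logit = ln(5.0168) = 1.6128.

1.6128


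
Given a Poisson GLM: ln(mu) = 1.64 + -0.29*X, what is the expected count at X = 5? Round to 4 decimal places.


eta = 1.64 + -0.29 * 5 = 0.1900.
mu = exp(0.1900) = 1.2092.

1.2092


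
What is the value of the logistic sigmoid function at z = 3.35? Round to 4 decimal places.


exp(-3.3500) = 0.0351.
1 + exp(-z) = 1.0351.
sigmoid = 1/1.0351 = 0.9661.

0.9661


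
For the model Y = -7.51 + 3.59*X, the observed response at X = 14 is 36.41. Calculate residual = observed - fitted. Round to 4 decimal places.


Predicted = -7.51 + 3.59 * 14 = 42.7500.
Residual = 36.41 - 42.7500 = -6.3400.

-6.3400


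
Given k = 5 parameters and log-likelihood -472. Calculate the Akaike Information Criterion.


AIC = 2k - 2*loglik = 2(5) - 2(-472).
= 10 + 944 = 954.

954


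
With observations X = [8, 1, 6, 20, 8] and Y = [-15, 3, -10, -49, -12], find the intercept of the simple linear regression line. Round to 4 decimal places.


The slope is b1 = -2.7623.
Sample means are xbar = 8.6000 and ybar = -16.6000.
Intercept: b0 = -16.6000 - (-2.7623)(8.6000) = 7.1557.

7.1557


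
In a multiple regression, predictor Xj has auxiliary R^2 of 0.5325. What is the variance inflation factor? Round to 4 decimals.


Using VIF = 1/(1 - R^2_j):
1 - 0.5325 = 0.4675.
VIF = 2.1390.

2.1390


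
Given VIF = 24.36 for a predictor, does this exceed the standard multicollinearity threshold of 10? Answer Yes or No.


The threshold is 10.
VIF = 24.36 is >= 10.
Multicollinearity indication: Yes.

Yes


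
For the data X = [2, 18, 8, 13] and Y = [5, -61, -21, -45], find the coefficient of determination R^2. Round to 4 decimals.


After computing the OLS fit (b0=12.5027, b1=-4.1954):
SSres = 13.6270, SStot = 2491.0000.
R^2 = 1 - 13.6270/2491.0000 = 0.9945.

0.9945


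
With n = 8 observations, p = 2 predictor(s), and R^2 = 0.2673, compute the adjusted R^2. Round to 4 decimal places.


Adjusted R^2 = 1 - (1 - R^2) * (n-1)/(n-p-1).
(1 - R^2) = 0.7327.
(n-1)/(n-p-1) = 7/5.
(1 - R^2) * (n-1) = 0.7327 * 7 = 5.1289.
Divide by (n-p-1): 5.1289 / 5 = 1.0258.
Adj R^2 = 1 - 1.0258 = -0.0258.

-0.0258


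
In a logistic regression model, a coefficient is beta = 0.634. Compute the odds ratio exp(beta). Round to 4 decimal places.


exp(0.634) = 1.8851.
So the odds ratio is 1.8851.

1.8851


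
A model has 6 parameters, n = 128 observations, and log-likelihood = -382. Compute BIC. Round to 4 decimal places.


Compute k*ln(n) = 6*ln(128) = 6*4.852030 = 29.112180.
Then -2*loglik = 764.
BIC = 29.112180 + 764 = 793.112180, which rounds to 793.1122.

793.1122


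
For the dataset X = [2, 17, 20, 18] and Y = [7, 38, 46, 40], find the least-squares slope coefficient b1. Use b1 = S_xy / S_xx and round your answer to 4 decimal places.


The sample means are xbar = 14.2500 and ybar = 32.7500.
Compute S_xx = 204.7500 and S_xy = 433.2500.
Slope b1 = S_xy / S_xx = 433.2500 / 204.7500 = 2.1160.

2.1160


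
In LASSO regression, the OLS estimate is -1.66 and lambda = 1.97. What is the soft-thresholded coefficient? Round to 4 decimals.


Check: |-1.66| = 1.66 vs lambda = 1.97.
Since |beta| <= lambda, the coefficient is set to 0.
Soft-thresholded coefficient = 0.0000.

0.0000


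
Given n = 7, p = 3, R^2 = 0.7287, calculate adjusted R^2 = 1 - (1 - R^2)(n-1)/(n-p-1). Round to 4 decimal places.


Plug in: Adj R^2 = 1 - (1 - 0.7287) * 6/3.
= 1 - 0.2713 * 6/3
= 1 - 1.6278 / 3
= 1 - 0.5426 = 0.4574.

0.4574


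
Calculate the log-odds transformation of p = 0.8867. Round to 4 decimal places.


The odds are p/(1-p) = 0.8867 / 0.1133 = 7.8261.
logit(p) = ln(7.8261) = 2.0575.

2.0575


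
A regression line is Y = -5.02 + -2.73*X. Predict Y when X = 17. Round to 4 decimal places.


Predicted value:
Y = -5.02 + (-2.73)(17) = -5.02 + -46.4100 = -51.4300.

-51.4300


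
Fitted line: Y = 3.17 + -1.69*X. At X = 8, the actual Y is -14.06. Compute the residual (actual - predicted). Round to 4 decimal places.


Fitted value at X = 8 is yhat = 3.17 + -1.69*8 = -10.3500.
Residual = -14.06 - -10.3500 = -3.7100.

-3.7100


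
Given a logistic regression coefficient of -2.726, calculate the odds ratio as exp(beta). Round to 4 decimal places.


Odds ratio = exp(beta) = exp(-2.726).
= 0.0655.

0.0655


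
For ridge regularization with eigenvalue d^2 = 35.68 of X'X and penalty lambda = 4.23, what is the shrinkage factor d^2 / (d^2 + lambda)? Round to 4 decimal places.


Denominator = d^2 + lambda = 35.68 + 4.23 = 39.9100.
Shrinkage = 35.68 / 39.9100 = 0.8940.

0.8940
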